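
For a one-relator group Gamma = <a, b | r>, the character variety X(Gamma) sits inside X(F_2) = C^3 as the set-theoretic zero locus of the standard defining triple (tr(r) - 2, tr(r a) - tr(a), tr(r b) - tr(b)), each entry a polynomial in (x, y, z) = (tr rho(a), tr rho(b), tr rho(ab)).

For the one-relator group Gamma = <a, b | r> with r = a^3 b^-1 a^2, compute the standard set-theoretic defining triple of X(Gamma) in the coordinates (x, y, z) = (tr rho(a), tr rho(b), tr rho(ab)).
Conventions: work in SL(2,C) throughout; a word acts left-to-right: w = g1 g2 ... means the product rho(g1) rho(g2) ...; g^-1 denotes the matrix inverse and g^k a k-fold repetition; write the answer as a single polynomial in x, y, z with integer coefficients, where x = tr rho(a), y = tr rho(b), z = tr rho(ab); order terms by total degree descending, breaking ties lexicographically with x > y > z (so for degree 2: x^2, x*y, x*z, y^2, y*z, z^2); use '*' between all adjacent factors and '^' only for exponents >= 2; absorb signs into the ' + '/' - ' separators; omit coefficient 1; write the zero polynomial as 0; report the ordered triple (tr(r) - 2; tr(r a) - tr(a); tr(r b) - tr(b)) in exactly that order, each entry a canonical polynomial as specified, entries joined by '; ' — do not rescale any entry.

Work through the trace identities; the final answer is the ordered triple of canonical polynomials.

x^5*y - x^4*z - 4*x^3*y + 3*x^2*z + 3*x*y - z - 2; x^6*y - x^5*z - 5*x^4*y + 4*x^3*z + 6*x^2*y - 3*x*z - x - y; x^4*y*z - x^3*y^2 - x^3*z^2 - x^2*y*z + x*y^2 + x*z^2 + x - y

reduce: tr(a^2) = tr(a)*tr(a) - tr(1) = x^2 - 2
tr(a^3) = tr(a)*tr(a^2) - tr(a) = x^3 - 3*x
so tr(a^4) = tr(a)*tr(a^3) - tr(a^2) = x^4 - 4*x^2 + 2
tr(a^5) = tr(a)*tr(a^4) - tr(a^3) = x^5 - 5*x^3 + 5*x
so tr(b a^2) = tr(a)*tr(b a) - tr(b) = x*z - y
tr(a b a^2) = tr(a)*tr(b a^2) - tr(b a) = x^2*z - x*y - z
tr(a^3 b a) = tr(a)*tr(a b a^2) - tr(a b a) = x^3*z - x^2*y - 2*x*z + y
tr(a^5 b) = tr(a)*tr(a^3 b a) - tr(a^3 b) = x^4*z - x^3*y - 3*x^2*z + 2*x*y + z
tr(a^3 b^-1 a^2) = tr(a^5)*tr(b) - tr(a^5 b) = x^5*y - x^4*z - 4*x^3*y + 3*x^2*z + 3*x*y - z
so tr(a^6) = tr(a)*tr(a^5) - tr(a^4)  (reduce the a square) = x^6 - 6*x^4 + 9*x^2 - 2
reduce: tr(a^6 b) = tr(a)*tr(b a^5) - tr(b a^4)  (reduce the a square) = x^5*z - x^4*y - 4*x^3*z + 3*x^2*y + 3*x*z - y
tr(a^3 b^-1 a^3) = tr(a^6)*tr(b) - tr(a^6 b)  (eliminate b^-1) = x^6*y - x^5*z - 5*x^4*y + 4*x^3*z + 6*x^2*y - 3*x*z - y
reduce: tr(b a b a) = tr(b a)*tr(b a) - tr(1)  (split on b) = z^2 - 2
tr(b a b) = tr(b)*tr(a b) - tr(a)  (reduce the b square) = y*z - x
tr(b a b a^2) = tr(a)*tr(b a b a) - tr(b a b)  (reduce the a square) = x*z^2 - y*z - x
tr(b a^3 b a) = tr(a)*tr(b a b a^2) - tr(b a b a)  (reduce the a square) = x^2*z^2 - x*y*z - x^2 - z^2 + 2
tr(b a^3 b) = tr(b)*tr(a^3 b) - tr(a^3)  (reduce the b square) = x^2*y*z - x^3 - x*y^2 - y*z + 3*x
tr(a^2 b a^3 b) = tr(a)*tr(b a^3 b a) - tr(b a^3 b)  (reduce the a square) = x^3*z^2 - 2*x^2*y*z + x*y^2 - x*z^2 + y*z - x
so tr(a^3 b^-1 a^2 b) = tr(a^2 b a^3)*tr(b) - tr(a^2 b a^3 b)  (eliminate b^-1) = x^4*y*z - x^3*y^2 - x^3*z^2 - x^2*y*z + x*y^2 + x*z^2 + x
assemble the triple (tr(r) - 2; tr(r a) - x; tr(r b) - y)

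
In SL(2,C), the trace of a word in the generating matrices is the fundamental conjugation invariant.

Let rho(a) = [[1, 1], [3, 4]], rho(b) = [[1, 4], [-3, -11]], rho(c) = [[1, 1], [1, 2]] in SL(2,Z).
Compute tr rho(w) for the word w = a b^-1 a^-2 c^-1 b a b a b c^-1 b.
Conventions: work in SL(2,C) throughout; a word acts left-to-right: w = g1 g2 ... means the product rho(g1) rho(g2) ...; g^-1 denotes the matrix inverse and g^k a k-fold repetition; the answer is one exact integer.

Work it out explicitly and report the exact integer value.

rho(a) = [[1, 1], [3, 4]]
... * rho(b^-1) = [[-11, -4], [3, 1]]  ->  [[-8, -3], [-21, -8]]
... * rho(a^-1) = [[4, -1], [-3, 1]]  ->  [[-23, 5], [-60, 13]]
... * rho(a^-1) = [[4, -1], [-3, 1]]  ->  [[-107, 28], [-279, 73]]
... * rho(c^-1) = [[2, -1], [-1, 1]]  ->  [[-242, 135], [-631, 352]]
... * rho(b) = [[1, 4], [-3, -11]]  ->  [[-647, -2453], [-1687, -6396]]
... * rho(a) = [[1, 1], [3, 4]]  ->  [[-8006, -10459], [-20875, -27271]]
... * rho(b) = [[1, 4], [-3, -11]]  ->  [[23371, 83025], [60938, 216481]]
... * rho(a) = [[1, 1], [3, 4]]  ->  [[272446, 355471], [710381, 926862]]
... * rho(b) = [[1, 4], [-3, -11]]  ->  [[-793967, -2820397], [-2070205, -7353958]]
... * rho(c^-1) = [[2, -1], [-1, 1]]  ->  [[1232463, -2026430], [3213548, -5283753]]
... * rho(b) = [[1, 4], [-3, -11]]  ->  [[7311753, 27220582], [19064807, 70975475]]
tr = 7311753 + 70975475 = 78287228

78287228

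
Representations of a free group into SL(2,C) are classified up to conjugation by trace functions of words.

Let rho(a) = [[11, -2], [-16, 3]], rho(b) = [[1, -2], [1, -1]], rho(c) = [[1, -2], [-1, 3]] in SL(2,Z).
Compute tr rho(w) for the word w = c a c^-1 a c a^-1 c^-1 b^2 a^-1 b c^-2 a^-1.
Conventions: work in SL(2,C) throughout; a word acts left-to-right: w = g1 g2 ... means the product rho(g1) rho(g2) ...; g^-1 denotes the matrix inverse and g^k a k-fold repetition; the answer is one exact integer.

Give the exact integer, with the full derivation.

rho(c) = [[1, -2], [-1, 3]]
... * rho(a) = [[11, -2], [-16, 3]]  ->  [[43, -8], [-59, 11]]
... * rho(c^-1) = [[3, 2], [1, 1]]  ->  [[121, 78], [-166, -107]]
... * rho(a) = [[11, -2], [-16, 3]]  ->  [[83, -8], [-114, 11]]
... * rho(c) = [[1, -2], [-1, 3]]  ->  [[91, -190], [-125, 261]]
... * rho(a^-1) = [[3, 2], [16, 11]]  ->  [[-2767, -1908], [3801, 2621]]
... * rho(c^-1) = [[3, 2], [1, 1]]  ->  [[-10209, -7442], [14024, 10223]]
... * rho(b) = [[1, -2], [1, -1]]  ->  [[-17651, 27860], [24247, -38271]]
... * rho(b) = [[1, -2], [1, -1]]  ->  [[10209, 7442], [-14024, -10223]]
... * rho(a^-1) = [[3, 2], [16, 11]]  ->  [[149699, 102280], [-205640, -140501]]
... * rho(b) = [[1, -2], [1, -1]]  ->  [[251979, -401678], [-346141, 551781]]
... * rho(c^-1) = [[3, 2], [1, 1]]  ->  [[354259, 102280], [-486642, -140501]]
... * rho(c^-1) = [[3, 2], [1, 1]]  ->  [[1165057, 810798], [-1600427, -1113785]]
... * rho(a^-1) = [[3, 2], [16, 11]]  ->  [[16467939, 11248892], [-22621841, -15452489]]
tr = 16467939 + -15452489 = 1015450

1015450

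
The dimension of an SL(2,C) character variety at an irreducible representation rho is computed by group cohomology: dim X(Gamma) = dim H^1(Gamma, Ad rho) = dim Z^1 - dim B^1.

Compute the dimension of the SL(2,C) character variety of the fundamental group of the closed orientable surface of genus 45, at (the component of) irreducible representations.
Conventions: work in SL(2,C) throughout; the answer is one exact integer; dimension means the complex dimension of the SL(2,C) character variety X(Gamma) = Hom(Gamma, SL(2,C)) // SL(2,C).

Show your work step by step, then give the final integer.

Gamma = pi_1(Sigma_45) = < a_1, b_1, ..., a_45, b_45 | prod [a_i, b_i] > has 2g = 90 generators and 1 relator.
Unconstrained cocycle data is one sl_2 vector per generator (270 dimensions), cut by the relator condition d_2(z) = 0.
At an irreducible rho, H^2 = coker(d_2) vanishes (Poincare duality: H^2 is dual to H^0 = invariants = 0), so d_2 is surjective onto sl_2 and dim Z^1 = 270 - 3 = 267.
dim B^1 = 3 (coboundaries, injective at irreducible rho).
dim H^1 = 267 - 3 = 264 = dim X.

264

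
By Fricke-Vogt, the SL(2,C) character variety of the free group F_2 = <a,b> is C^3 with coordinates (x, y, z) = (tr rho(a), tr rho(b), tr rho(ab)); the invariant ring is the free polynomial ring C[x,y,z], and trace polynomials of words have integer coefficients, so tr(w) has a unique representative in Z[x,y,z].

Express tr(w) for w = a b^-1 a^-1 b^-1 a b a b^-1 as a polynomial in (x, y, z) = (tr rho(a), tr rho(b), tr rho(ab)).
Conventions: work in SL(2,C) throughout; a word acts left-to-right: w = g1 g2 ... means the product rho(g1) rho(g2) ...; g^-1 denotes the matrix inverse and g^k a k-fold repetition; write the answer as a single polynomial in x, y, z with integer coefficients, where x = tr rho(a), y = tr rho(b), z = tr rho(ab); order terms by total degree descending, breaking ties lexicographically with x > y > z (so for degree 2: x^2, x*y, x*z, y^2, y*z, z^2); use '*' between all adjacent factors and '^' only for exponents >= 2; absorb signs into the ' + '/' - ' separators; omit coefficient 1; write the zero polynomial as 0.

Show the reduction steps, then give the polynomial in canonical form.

tr(a b a) = tr(a)*tr(b a) - tr(b) = x*z - y
tr(a b a^2) = tr(a)*tr(a b a) - tr(a b) = x^2*z - x*y - z
tr(b a b a) = tr(b a)*tr(b a) - tr(1)   [split at repeated b] = z^2 - 2
and tr(b a b) = tr(b)*tr(a b) - tr(a) = y*z - x
tr(a b a^2 b) = tr(a)*tr(b a b a) - tr(b a b) = x*z^2 - y*z - x
and tr(b^-1 a b a^2) = tr(a b a^2)*tr(b) - tr(a b a^2 b) = x^2*y*z - x*y^2 - x*z^2 + x
tr(a b^-2 a b a) = tr(b^-1 a b a^2)*tr(b) - tr(b^-1 a b a^2 b) = x^2*y^2*z - x*y^3 - x*y*z^2 - x^2*z + 2*x*y + z
and tr(a b a b a b) = tr(a b)*tr(a b a b) - tr(a^-1 b^-1)   [split at repeated a] = z^3 - 3*z
next, tr(a b a b a b^-1) = tr(a b a b a)*tr(b) - tr(a b a b a b) = x*y*z^2 - y^2*z - z^3 - x*y + 3*z
next, tr(a b^-2 a b a b) = tr(a b a b a b^-1)*tr(b) - tr(a b a b a) = x*y^2*z^2 - y^3*z - y*z^3 - x*y^2 - x*z^2 + 4*y*z + x
next, tr(b^-1 a b a b^-1 a b^-1) = tr(a b^-2 a b a)*tr(b) - tr(a b^-2 a b a b) = x^2*y^3*z - x*y^4 - 2*x*y^2*z^2 - x^2*y*z + y^3*z + y*z^3 + 3*x*y^2 + x*z^2 - 3*y*z - x
next, tr(a^3 b a) = tr(a)*tr(a b a^2) - tr(a b a) = x^3*z - x^2*y - 2*x*z + y
tr(a^3 b a b) = tr(a)*tr(a b a b a) - tr(a b a b) = x^2*z^2 - x*y*z - x^2 - z^2 + 2
and tr(a^2 b a b^-1 a) = tr(a^3 b a)*tr(b) - tr(a^3 b a b) = x^3*y*z - x^2*y^2 - x^2*z^2 - x*y*z + x^2 + y^2 + z^2 - 2
next, tr(a^2) = tr(a)*tr(a) - tr(1) = x^2 - 2
and tr(b a^2 b) = tr(b)*tr(a^2 b) - tr(a^2) = x*y*z - x^2 - y^2 + 2
tr(a b a^2 b a) = tr(a)*tr(b a^2 b a) - tr(b a^2 b) = x^2*z^2 - 2*x*y*z + y^2 - 2
and tr(b a b a b) = tr(b)*tr(a b a b) - tr(a b a) = y*z^2 - x*z - y
and tr(a b a^2 b a b) = tr(a)*tr(b a b a b a) - tr(b a b a b) = x*z^3 - y*z^2 - 2*x*z + y
tr(a^2 b a b^-1 a b) = tr(a b a^2 b a)*tr(b) - tr(a b a^2 b a b) = x^2*y*z^2 - 2*x*y^2*z - x*z^3 + y^3 + y*z^2 + 2*x*z - 3*y
next, tr(a b a b^-1 a b^-1 a) = tr(a^2 b a b^-1 a)*tr(b) - tr(a^2 b a b^-1 a b) = x^3*y^2*z - x^2*y^3 - 2*x^2*y*z^2 + x*y^2*z + x*z^3 + x^2*y - 2*x*z + y
next, tr(a b a b a b^-1 a) = tr(a^2 b a b a)*tr(b) - tr(a^2 b a b a b) = x^2*y*z^2 - x*y^2*z - x*z^3 - x^2*y + 2*x*z + y
next, tr(a b a b a b a b) = tr(b a b a b a)*tr(b a) - tr(a b a b)   [split at repeated b] = z^4 - 4*z^2 + 2
tr(a b a b a b^-1 a b) = tr(a b a b a b a)*tr(b) - tr(a b a b a b a b) = x*y*z^3 - y^2*z^2 - z^4 - 2*x*y*z + y^2 + 4*z^2 - 2
next, tr(a b a b^-1 a b^-1 a b) = tr(a b a b a b^-1 a)*tr(b) - tr(a b a b a b^-1 a b) = x^2*y^2*z^2 - x*y^3*z - 2*x*y*z^3 - x^2*y^2 + y^2*z^2 + z^4 + 4*x*y*z - 4*z^2 + 2
and tr(b^-1 a b a b^-1 a b^-1 a) = tr(a b a b^-1 a b^-1 a)*tr(b) - tr(a b a b^-1 a b^-1 a b) = x^3*y^3*z - x^2*y^4 - 3*x^2*y^2*z^2 + 2*x*y^3*z + 3*x*y*z^3 + 2*x^2*y^2 - y^2*z^2 - z^4 - 6*x*y*z + y^2 + 4*z^2 - 2
tr(a b^-1 a^-1 b^-1 a b a b^-1) = tr(b^-1 a b a b^-1 a b^-1)*tr(a) - tr(b^-1 a b a b^-1 a b^-1 a) = x^2*y^2*z^2 - x^3*y*z - x*y^3*z - 2*x*y*z^3 + x^2*y^2 + x^2*z^2 + y^2*z^2 + z^4 + 3*x*y*z - x^2 - y^2 - 4*z^2 + 2

x^2*y^2*z^2 - x^3*y*z - x*y^3*z - 2*x*y*z^3 + x^2*y^2 + x^2*z^2 + y^2*z^2 + z^4 + 3*x*y*z - x^2 - y^2 - 4*z^2 + 2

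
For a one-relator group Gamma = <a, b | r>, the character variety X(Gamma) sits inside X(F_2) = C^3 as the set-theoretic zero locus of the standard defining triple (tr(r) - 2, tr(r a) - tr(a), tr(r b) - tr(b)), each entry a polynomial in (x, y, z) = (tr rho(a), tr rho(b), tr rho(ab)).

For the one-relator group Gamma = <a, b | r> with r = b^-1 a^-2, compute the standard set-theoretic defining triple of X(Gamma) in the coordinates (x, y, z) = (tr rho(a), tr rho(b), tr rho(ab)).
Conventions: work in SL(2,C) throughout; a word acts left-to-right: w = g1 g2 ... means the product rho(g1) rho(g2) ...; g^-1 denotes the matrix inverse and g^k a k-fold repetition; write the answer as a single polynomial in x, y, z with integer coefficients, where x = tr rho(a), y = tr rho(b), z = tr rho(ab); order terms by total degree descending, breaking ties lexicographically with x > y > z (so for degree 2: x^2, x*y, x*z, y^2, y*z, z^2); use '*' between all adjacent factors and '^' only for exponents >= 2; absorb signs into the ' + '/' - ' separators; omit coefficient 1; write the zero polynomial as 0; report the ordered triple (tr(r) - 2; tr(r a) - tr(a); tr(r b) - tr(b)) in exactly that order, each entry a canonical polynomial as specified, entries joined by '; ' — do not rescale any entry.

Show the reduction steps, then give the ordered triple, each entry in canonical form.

tr(a^-1) = tr(a) = x
tr(a^-2) = tr(a^-1) * tr(a) - tr(1) = x^2 - 2
tr(a^-1 b) = tr(b) * tr(a) - tr(b a) = x*y - z
tr(a^-2 b) = tr(a^-1 b) * tr(a) - tr(a^-1 b a) = x^2*y - x*z - y
tr(b^-1 a^-2) = tr(a^-2) * tr(b) - tr(a^-2 b) = x*z - y
assemble the triple (tr(r) - 2; tr(r a) - x; tr(r b) - y)

x*z - y - 2; -x + z; x^2 - y - 2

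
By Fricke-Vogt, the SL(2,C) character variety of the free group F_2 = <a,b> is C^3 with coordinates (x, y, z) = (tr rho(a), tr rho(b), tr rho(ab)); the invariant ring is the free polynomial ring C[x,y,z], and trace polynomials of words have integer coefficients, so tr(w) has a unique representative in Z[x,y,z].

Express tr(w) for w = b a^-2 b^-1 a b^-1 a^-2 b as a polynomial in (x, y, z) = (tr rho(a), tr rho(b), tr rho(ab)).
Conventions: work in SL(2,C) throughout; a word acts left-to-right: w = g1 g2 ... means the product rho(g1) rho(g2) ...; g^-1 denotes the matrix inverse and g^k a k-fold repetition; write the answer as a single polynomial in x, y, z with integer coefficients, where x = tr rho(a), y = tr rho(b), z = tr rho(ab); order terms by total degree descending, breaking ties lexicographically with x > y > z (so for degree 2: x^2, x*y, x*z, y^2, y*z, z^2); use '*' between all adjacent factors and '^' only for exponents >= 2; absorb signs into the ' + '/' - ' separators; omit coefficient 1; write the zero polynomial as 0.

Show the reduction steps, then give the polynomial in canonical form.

trace(b a^-1) = trace(b) trace(a) - trace(b a)   [inverse elimination on a] = x*y - z
trace(b^2 a) = trace(b) trace(a b) - trace(a)   [square of b] = y*z - x
trace(b^2) = trace(b) trace(b) - trace(1)   [square of b] = y^2 - 2
trace(a b^2 a) = trace(a) trace(b^2 a) - trace(b^2)   [square of a] = x*y*z - x^2 - y^2 + 2
trace(a b a b) = trace(b a) trace(b a) - trace(1)   [split at a repeated b] = z^2 - 2
trace(a b a) = trace(a) trace(b a) - trace(b)   [square of a] = x*z - y
trace(a b^2 a b) = trace(b) trace(a b a b) - trace(a b a)   [square of b] = y*z^2 - x*z - y
trace(b^-1 a b^2 a) = trace(a b^2 a) trace(b) - trace(a b^2 a b)   [inverse elimination on b] = x*y^2*z - x^2*y - y^3 - y*z^2 + x*z + 3*y
trace(b^2 a^-1 b^-1 a) = trace(b^-1 a b^2) trace(a) - trace(b^-1 a b^2 a)   [inverse elimination on a] = -x*y^2*z + x^2*y + y^3 + y*z^2 - 3*y
trace(a^-1 b^-1 a^-1 b^2) = trace(b^2 a^-1 b^-1) trace(a) - trace(b^2 a^-1 b^-1 a)   [inverse elimination on a] = x*y^2*z - y^3 - y*z^2 - x*z + 3*y
trace(a^-1 b^2 a^-2 b^-1) = trace(a^-1 b^-1 a^-1 b^2) trace(a) - trace(a^-1 b^-1 a^-1 b^2 a)   [inverse elimination on a] = x^2*y^2*z - x*y^3 - x*y*z^2 - x^2*z + 2*x*y + z
trace(b^3) = trace(b) trace(b^2) - trace(b)   [square of b] = y^3 - 3*y
trace(b^3 a) = trace(b) trace(b a b) - trace(b a)   [square of b] = y^2*z - x*y - z
trace(b a^-1 b^2) = trace(b^3) trace(a) - trace(b^3 a)   [inverse elimination on a] = x*y^3 - y^2*z - 2*x*y + z
trace(b a^-1 b^2 a) = trace(b^2 a b) trace(a) - trace(b^2 a b a)   [inverse elimination on a] = x*y^2*z - x^2*y - y*z^2 + y
trace(a^-1 b^2 a^-1 b) = trace(b a^-1 b^2) trace(a) - trace(b a^-1 b^2 a)   [inverse elimination on a] = x^2*y^3 - 2*x*y^2*z - x^2*y + y*z^2 + x*z - y
trace(b a^-2 b^2 a^-1) = trace(a^-1 b^2 a^-1 b) trace(a) - trace(a^-1 b^2 a^-1 b a)   [inverse elimination on a] = x^3*y^3 - 2*x^2*y^2*z - x^3*y - x*y^3 + x*y*z^2 + x^2*z + y^2*z + x*y - z
trace(b^3 a b) = trace(b) trace(a b^3) - trace(a b^2)   [square of b] = y^3*z - x*y^2 - 2*y*z + x
trace(b^3 a b a) = trace(b) trace(b a b a b) - trace(b a b a)   [square of b] = y^2*z^2 - x*y*z - y^2 - z^2 + 2
trace(b a b a^-1 b^2) = trace(b^3 a b) trace(a) - trace(b^3 a b a)   [inverse elimination on a] = x*y^3*z - x^2*y^2 - y^2*z^2 - x*y*z + x^2 + y^2 + z^2 - 2
trace(a b a b a b) = trace(a b a b) trace(a b) - trace(b a)   [split at a repeated a] = z^3 - 3*z
trace(a b a b a) = trace(a) trace(b a b a) - trace(b a b)   [square of a] = x*z^2 - y*z - x
trace(b^2 a b a b a) = trace(b) trace(a b a b a b) - trace(a b a b a)   [square of b] = y*z^3 - x*z^2 - 2*y*z + x
trace(b a b a^-1 b^2 a) = trace(b^2 a b a b) trace(a) - trace(b^2 a b a b a)   [inverse elimination on a] = x*y^2*z^2 - x^2*y*z - y*z^3 - x*y^2 + 2*y*z + x
trace(a^-1 b a b a^-1 b^2) = trace(b a b a^-1 b^2) trace(a) - trace(b a b a^-1 b^2 a)   [inverse elimination on a] = x^2*y^3*z - x^3*y^2 - 2*x*y^2*z^2 + y*z^3 + x^3 + 2*x*y^2 + x*z^2 - 2*y*z - 3*x
trace(a^-1 b^2 a^-2 b a b) = trace(a^-1 b a b a^-1 b^2) trace(a) - trace(a^-1 b a b a^-1 b^2 a)   [inverse elimination on a] = x^3*y^3*z - x^4*y^2 - 2*x^2*y^2*z^2 - x*y^3*z + x*y*z^3 + x^4 + 3*x^2*y^2 + x^2*z^2 + y^2*z^2 - x*y*z - 4*x^2 - y^2 - z^2 + 2
trace(b a b^3 a^-1) = trace(b a b^3) trace(a) - trace(b a b^3 a)   [inverse elimination on a] = x*y^3*z - x^2*y^2 - y^2*z^2 - x*y*z + x^2 + y^2 + z^2 - 2
trace(b^2 a^-2 b a b) = trace(b a b^3 a^-1) trace(a) - trace(b a b^3)   [inverse elimination on a] = x^2*y^3*z - x^3*y^2 - x*y^2*z^2 - x^2*y*z - y^3*z + x^3 + 2*x*y^2 + x*z^2 + 2*y*z - 3*x
trace(a b a^-2 b^2 a^-2 b) = trace(a^-1 b^2 a^-2 b a b) trace(a) - trace(a^-1 b^2 a^-2 b a b a)   [inverse elimination on a] = x^4*y^3*z - x^5*y^2 - 2*x^3*y^2*z^2 - 2*x^2*y^3*z + x^2*y*z^3 + x^5 + 4*x^3*y^2 + x^3*z^2 + 2*x*y^2*z^2 + y^3*z - 5*x^3 - 3*x*y^2 - 2*x*z^2 - 2*y*z + 5*x
trace(a^-2 b^2 a^-2 b^-1 a b) = trace(a b a^-2 b^2 a^-2) trace(b) - trace(a b a^-2 b^2 a^-2 b)   [inverse elimination on b] = -x^4*y^3*z + x^5*y^2 + x^3*y^4 + 2*x^3*y^2*z^2 - x^2*y*z^3 - x^5 - 5*x^3*y^2 - x^3*z^2 - x*y^4 - x*y^2*z^2 + x^2*y*z + 5*x^3 + 4*x*y^2 + 2*x*z^2 + y*z - 5*x
trace(b a^-2 b^-1 a b^-1 a^-2 b) = trace(a^-2 b^2 a^-2 b^-1 a) trace(b) - trace(a^-2 b^2 a^-2 b^-1 a b)   [inverse elimination on b] = x^4*y^3*z - x^5*y^2 - x^3*y^4 - 2*x^3*y^2*z^2 + x^2*y^3*z + x^2*y*z^3 + x^5 + 5*x^3*y^2 + x^3*z^2 - 2*x^2*y*z - 5*x^3 - 2*x*y^2 - 2*x*z^2 + 5*x

x^4*y^3*z - x^5*y^2 - x^3*y^4 - 2*x^3*y^2*z^2 + x^2*y^3*z + x^2*y*z^3 + x^5 + 5*x^3*y^2 + x^3*z^2 - 2*x^2*y*z - 5*x^3 - 2*x*y^2 - 2*x*z^2 + 5*x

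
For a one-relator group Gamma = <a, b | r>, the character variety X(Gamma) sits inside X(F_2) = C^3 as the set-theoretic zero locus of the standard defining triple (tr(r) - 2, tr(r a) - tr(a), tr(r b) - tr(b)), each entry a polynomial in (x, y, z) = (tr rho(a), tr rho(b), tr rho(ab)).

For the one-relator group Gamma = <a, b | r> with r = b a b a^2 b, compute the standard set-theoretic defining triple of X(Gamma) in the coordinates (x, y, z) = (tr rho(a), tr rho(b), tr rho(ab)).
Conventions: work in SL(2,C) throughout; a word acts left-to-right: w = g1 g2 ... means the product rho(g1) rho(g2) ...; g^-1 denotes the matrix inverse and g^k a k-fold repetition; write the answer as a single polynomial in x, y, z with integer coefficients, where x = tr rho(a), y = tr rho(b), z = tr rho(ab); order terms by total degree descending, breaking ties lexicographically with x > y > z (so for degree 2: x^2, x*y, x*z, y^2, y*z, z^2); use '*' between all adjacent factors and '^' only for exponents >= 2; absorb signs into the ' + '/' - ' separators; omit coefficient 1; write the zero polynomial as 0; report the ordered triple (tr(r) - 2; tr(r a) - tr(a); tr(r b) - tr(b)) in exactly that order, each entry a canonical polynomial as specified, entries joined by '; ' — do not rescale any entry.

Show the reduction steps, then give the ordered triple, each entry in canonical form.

x*y*z^2 - x^2*z - y^2*z + z - 2; x*z^3 - y*z^2 - 2*x*z - x + y; x*y^2*z^2 - x^2*y*z - y^3*z - x*z^2 + 2*y*z + x - y

tr(b a b a) = tr(a b) tr(a b) - tr(1)  (split on a) = z^2 - 2
tr(b a b) = tr(b) tr(a b) - tr(a)  (reduce the b square) = y*z - x
tr(a b a^2 b) = tr(a) tr(b a b a) - tr(b a b)  (reduce the a square) = x*z^2 - y*z - x
tr(b a^2) = tr(a) tr(b a) - tr(b)  (reduce the a square) = x*z - y
tr(a b a^2) = tr(a) tr(b a^2) - tr(b a)  (reduce the a square) = x^2*z - x*y - z
tr(b a b a^2 b) = tr(b) tr(a b a^2 b) - tr(a b a^2)  (reduce the b square) = x*y*z^2 - x^2*z - y^2*z + z
tr(b a b a b a) = tr(b a) tr(b a b a) - tr(b^-1 a^-1)   [split at a repeated b] = z^3 - 3*z
tr(b a b a b) = tr(b) tr(a b a b) - tr(a b a)   [square of b] = y*z^2 - x*z - y
apply: tr(b a b a^2 b a) = tr(a) tr(b a b a b a) - tr(b a b a b)   [square of a] = x*z^3 - y*z^2 - 2*x*z + y
tr(b^3 a b a) = tr(b) tr(a b a b^2) - tr(a b a b) = y^2*z^2 - x*y*z - y^2 - z^2 + 2
tr(b^2 a b) = tr(b) tr(b a b) - tr(b a) = y^2*z - x*y - z
apply: tr(b^3 a b) = tr(b) tr(b^2 a b) - tr(b^2 a) = y^3*z - x*y^2 - 2*y*z + x
tr(b a b a^2 b^2) = tr(a) tr(b^3 a b a) - tr(b^3 a b) = x*y^2*z^2 - x^2*y*z - y^3*z - x*z^2 + 2*y*z + x
assemble the triple (tr(r) - 2; tr(r a) - x; tr(r b) - y)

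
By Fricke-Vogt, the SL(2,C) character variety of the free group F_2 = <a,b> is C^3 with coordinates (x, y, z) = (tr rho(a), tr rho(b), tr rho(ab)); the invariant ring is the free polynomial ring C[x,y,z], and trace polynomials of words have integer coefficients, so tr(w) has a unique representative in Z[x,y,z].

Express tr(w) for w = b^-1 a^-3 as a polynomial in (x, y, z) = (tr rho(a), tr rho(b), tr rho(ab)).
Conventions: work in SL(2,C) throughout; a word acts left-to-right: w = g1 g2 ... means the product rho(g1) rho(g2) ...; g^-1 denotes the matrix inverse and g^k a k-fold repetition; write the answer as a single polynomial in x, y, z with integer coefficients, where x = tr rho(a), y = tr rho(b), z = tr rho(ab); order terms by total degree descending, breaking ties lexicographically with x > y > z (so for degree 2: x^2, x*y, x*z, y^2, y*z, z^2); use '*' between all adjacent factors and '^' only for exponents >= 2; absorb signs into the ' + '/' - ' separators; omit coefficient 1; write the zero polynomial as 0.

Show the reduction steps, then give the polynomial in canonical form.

next, trace(b^-1) = trace(b) = y
next, trace(b^-1 a) = trace(a) trace(b) - trace(a b) = x*y - z
and trace(b^-1 a^-1) = trace(b^-1) trace(a) - trace(b^-1 a) = z
next, trace(a^-1 b^-1 a^-1) = trace(b^-1 a^-1) trace(a) - trace(b^-1) = x*z - y
trace(b^-1 a^-3) = trace(a^-1 b^-1 a^-1) trace(a) - trace(a^-1 b^-1) = x^2*z - x*y - z

x^2*z - x*y - z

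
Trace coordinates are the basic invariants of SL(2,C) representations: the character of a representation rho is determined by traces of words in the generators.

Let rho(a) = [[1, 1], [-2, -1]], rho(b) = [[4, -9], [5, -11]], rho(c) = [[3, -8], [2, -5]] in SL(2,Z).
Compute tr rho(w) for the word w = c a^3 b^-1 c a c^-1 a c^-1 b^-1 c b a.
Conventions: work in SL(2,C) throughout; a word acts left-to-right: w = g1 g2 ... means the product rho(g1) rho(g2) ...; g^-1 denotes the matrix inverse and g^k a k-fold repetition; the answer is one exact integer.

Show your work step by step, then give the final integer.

rho(c) = [[3, -8], [2, -5]]
... * rho(a) = [[1, 1], [-2, -1]]  ->  [[19, 11], [12, 7]]
... * rho(a) = [[1, 1], [-2, -1]]  ->  [[-3, 8], [-2, 5]]
... * rho(a) = [[1, 1], [-2, -1]]  ->  [[-19, -11], [-12, -7]]
... * rho(b^-1) = [[-11, 9], [-5, 4]]  ->  [[264, -215], [167, -136]]
... * rho(c) = [[3, -8], [2, -5]]  ->  [[362, -1037], [229, -656]]
... * rho(a) = [[1, 1], [-2, -1]]  ->  [[2436, 1399], [1541, 885]]
... * rho(c^-1) = [[-5, 8], [-2, 3]]  ->  [[-14978, 23685], [-9475, 14983]]
... * rho(a) = [[1, 1], [-2, -1]]  ->  [[-62348, -38663], [-39441, -24458]]
... * rho(c^-1) = [[-5, 8], [-2, 3]]  ->  [[389066, -614773], [246121, -388902]]
... * rho(b^-1) = [[-11, 9], [-5, 4]]  ->  [[-1205861, 1042502], [-762821, 659481]]
... * rho(c) = [[3, -8], [2, -5]]  ->  [[-1532579, 4434378], [-969501, 2805163]]
... * rho(b) = [[4, -9], [5, -11]]  ->  [[16041574, -34984947], [10147811, -22131284]]
... * rho(a) = [[1, 1], [-2, -1]]  ->  [[86011468, 51026521], [54410379, 32279095]]
tr = 86011468 + 32279095 = 118290563

118290563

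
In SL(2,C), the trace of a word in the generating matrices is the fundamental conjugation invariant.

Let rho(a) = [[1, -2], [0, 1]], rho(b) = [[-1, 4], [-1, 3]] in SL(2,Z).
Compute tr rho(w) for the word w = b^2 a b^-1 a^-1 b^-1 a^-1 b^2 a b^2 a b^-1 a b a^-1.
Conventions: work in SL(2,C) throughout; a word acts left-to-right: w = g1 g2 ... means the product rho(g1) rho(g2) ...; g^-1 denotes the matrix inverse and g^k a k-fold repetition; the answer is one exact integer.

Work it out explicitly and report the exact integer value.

rho(b) = [[-1, 4], [-1, 3]]
... * rho(b) = [[-1, 4], [-1, 3]]  ->  [[-3, 8], [-2, 5]]
... * rho(a) = [[1, -2], [0, 1]]  ->  [[-3, 14], [-2, 9]]
... * rho(b^-1) = [[3, -4], [1, -1]]  ->  [[5, -2], [3, -1]]
... * rho(a^-1) = [[1, 2], [0, 1]]  ->  [[5, 8], [3, 5]]
... * rho(b^-1) = [[3, -4], [1, -1]]  ->  [[23, -28], [14, -17]]
... * rho(a^-1) = [[1, 2], [0, 1]]  ->  [[23, 18], [14, 11]]
... * rho(b) = [[-1, 4], [-1, 3]]  ->  [[-41, 146], [-25, 89]]
... * rho(b) = [[-1, 4], [-1, 3]]  ->  [[-105, 274], [-64, 167]]
... * rho(a) = [[1, -2], [0, 1]]  ->  [[-105, 484], [-64, 295]]
... * rho(b) = [[-1, 4], [-1, 3]]  ->  [[-379, 1032], [-231, 629]]
... * rho(b) = [[-1, 4], [-1, 3]]  ->  [[-653, 1580], [-398, 963]]
... * rho(a) = [[1, -2], [0, 1]]  ->  [[-653, 2886], [-398, 1759]]
... * rho(b^-1) = [[3, -4], [1, -1]]  ->  [[927, -274], [565, -167]]
... * rho(a) = [[1, -2], [0, 1]]  ->  [[927, -2128], [565, -1297]]
... * rho(b) = [[-1, 4], [-1, 3]]  ->  [[1201, -2676], [732, -1631]]
... * rho(a^-1) = [[1, 2], [0, 1]]  ->  [[1201, -274], [732, -167]]
tr = 1201 + -167 = 1034

1034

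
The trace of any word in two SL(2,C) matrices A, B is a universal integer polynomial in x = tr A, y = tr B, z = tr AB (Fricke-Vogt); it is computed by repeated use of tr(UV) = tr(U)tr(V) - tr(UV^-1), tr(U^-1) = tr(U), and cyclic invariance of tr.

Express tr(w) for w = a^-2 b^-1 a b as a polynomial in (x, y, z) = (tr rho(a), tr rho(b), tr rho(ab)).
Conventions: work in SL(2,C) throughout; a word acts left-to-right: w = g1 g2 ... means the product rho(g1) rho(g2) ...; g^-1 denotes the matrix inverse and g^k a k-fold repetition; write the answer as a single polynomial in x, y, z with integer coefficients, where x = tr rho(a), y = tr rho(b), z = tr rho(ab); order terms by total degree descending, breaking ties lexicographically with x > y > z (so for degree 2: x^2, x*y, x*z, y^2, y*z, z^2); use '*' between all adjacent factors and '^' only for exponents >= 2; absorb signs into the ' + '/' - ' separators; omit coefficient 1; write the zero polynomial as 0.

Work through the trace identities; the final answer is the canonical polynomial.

-x^2*y*z + x^3 + x*y^2 + x*z^2 - 3*x

and tr(b a b) = tr(b) * tr(a b) - tr(a)   [square of b] = y*z - x
and tr(b a b a) = tr(a b) * tr(a b) - tr(1)   [split at a repeated a] = z^2 - 2
tr(a b a^-1 b) = tr(b a b) * tr(a) - tr(b a b a)   [inverse elimination on a] = x*y*z - x^2 - z^2 + 2
tr(a^-1 b^-1 a b) = tr(a b a^-1) * tr(b) - tr(a b a^-1 b)   [inverse elimination on b] = -x*y*z + x^2 + y^2 + z^2 - 2
next, tr(a^-2 b^-1 a b) = tr(a^-1 b^-1 a b) * tr(a) - tr(a^-1 b^-1 a b a)   [inverse elimination on a] = -x^2*y*z + x^3 + x*y^2 + x*z^2 - 3*x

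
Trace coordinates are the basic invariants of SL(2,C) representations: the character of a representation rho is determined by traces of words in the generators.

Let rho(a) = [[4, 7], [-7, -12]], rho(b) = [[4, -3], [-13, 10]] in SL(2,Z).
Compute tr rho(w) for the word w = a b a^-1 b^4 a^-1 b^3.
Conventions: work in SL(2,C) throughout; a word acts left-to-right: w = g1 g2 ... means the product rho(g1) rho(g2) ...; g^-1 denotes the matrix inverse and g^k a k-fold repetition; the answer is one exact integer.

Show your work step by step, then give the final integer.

-359609254584

rho(a) = [[4, 7], [-7, -12]]
... * rho(b) = [[4, -3], [-13, 10]]  ->  [[-75, 58], [128, -99]]
... * rho(a^-1) = [[-12, -7], [7, 4]]  ->  [[1306, 757], [-2229, -1292]]
... * rho(b) = [[4, -3], [-13, 10]]  ->  [[-4617, 3652], [7880, -6233]]
... * rho(b) = [[4, -3], [-13, 10]]  ->  [[-65944, 50371], [112549, -85970]]
... * rho(b) = [[4, -3], [-13, 10]]  ->  [[-918599, 701542], [1567806, -1197347]]
... * rho(b) = [[4, -3], [-13, 10]]  ->  [[-12794442, 9771217], [21836735, -16676888]]
... * rho(a^-1) = [[-12, -7], [7, 4]]  ->  [[221931823, 128645962], [-378779036, -219564697]]
... * rho(b) = [[4, -3], [-13, 10]]  ->  [[-784670214, 620664151], [1339224917, -1059309862]]
... * rho(b) = [[4, -3], [-13, 10]]  ->  [[-11207314819, 8560652152], [19127927874, -14610773371]]
... * rho(b) = [[4, -3], [-13, 10]]  ->  [[-156117737252, 119228465977], [266451765319, -203491517332]]
tr = -156117737252 + -203491517332 = -359609254584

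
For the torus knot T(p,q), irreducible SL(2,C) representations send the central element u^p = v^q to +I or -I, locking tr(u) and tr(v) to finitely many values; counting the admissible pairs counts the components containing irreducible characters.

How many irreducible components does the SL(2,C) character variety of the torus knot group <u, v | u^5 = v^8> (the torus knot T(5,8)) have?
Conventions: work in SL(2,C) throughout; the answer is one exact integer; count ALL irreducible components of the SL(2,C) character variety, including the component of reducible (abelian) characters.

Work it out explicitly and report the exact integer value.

15

In the torus knot group T(5,8), u^5 = v^8 is central, so an irreducible representation sends it to +I or -I (Schur).
So on each irreducible component the traces are pinned: tr(u) = 2*cos(pi*alpha/5) with 1 <= alpha <= 4, tr(v) = 2*cos(pi*beta/8) with 1 <= beta <= 7.
u^5 = (-1)^alpha I and v^8 = (-1)^beta I must agree, so alpha and beta have equal parity.
Counting: 2 odd alphas x 4 odd betas + 2 even alphas x 3 even betas = 8 + 6 = 14.
Total: 14 irreducible-character components + 1 reducible (abelian) component = 15.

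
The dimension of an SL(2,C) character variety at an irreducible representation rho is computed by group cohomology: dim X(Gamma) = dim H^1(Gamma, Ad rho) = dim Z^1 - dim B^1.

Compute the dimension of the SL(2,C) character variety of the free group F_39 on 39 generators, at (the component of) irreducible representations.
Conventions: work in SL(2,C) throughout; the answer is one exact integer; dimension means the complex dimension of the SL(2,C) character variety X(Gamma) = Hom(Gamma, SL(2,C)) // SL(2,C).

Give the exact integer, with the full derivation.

114

Gamma = F_39 has 39 generators and no relators.
So Z^1 = (sl_2)^39 in full: dim Z^1 = 117.
dim B^1 = 3: the coboundary map is injective because an irreducible image has centralizer 0 in sl_2.
dim X = dim H^1 = dim Z^1 - dim B^1 = 117 - 3 = 114.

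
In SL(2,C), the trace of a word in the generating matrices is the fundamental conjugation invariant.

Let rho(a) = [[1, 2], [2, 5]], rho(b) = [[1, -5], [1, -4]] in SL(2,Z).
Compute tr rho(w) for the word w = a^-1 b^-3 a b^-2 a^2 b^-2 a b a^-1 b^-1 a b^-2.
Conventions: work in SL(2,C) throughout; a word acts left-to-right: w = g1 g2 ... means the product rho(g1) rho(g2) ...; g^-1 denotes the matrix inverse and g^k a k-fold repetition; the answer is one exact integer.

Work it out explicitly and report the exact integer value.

12905216154

rho(a^-1) = [[5, -2], [-2, 1]]
... * rho(b^-1) = [[-4, 5], [-1, 1]]  ->  [[-18, 23], [7, -9]]
... * rho(b^-1) = [[-4, 5], [-1, 1]]  ->  [[49, -67], [-19, 26]]
... * rho(b^-1) = [[-4, 5], [-1, 1]]  ->  [[-129, 178], [50, -69]]
... * rho(a) = [[1, 2], [2, 5]]  ->  [[227, 632], [-88, -245]]
... * rho(b^-1) = [[-4, 5], [-1, 1]]  ->  [[-1540, 1767], [597, -685]]
... * rho(b^-1) = [[-4, 5], [-1, 1]]  ->  [[4393, -5933], [-1703, 2300]]
... * rho(a) = [[1, 2], [2, 5]]  ->  [[-7473, -20879], [2897, 8094]]
... * rho(a) = [[1, 2], [2, 5]]  ->  [[-49231, -119341], [19085, 46264]]
... * rho(b^-1) = [[-4, 5], [-1, 1]]  ->  [[316265, -365496], [-122604, 141689]]
... * rho(b^-1) = [[-4, 5], [-1, 1]]  ->  [[-899564, 1215829], [348727, -471331]]
... * rho(a) = [[1, 2], [2, 5]]  ->  [[1532094, 4280017], [-593935, -1659201]]
... * rho(b) = [[1, -5], [1, -4]]  ->  [[5812111, -24780538], [-2253136, 9606479]]
... * rho(a^-1) = [[5, -2], [-2, 1]]  ->  [[78621631, -36404760], [-30478638, 14112751]]
... * rho(b^-1) = [[-4, 5], [-1, 1]]  ->  [[-278081764, 356703395], [107801801, -138280439]]
... * rho(a) = [[1, 2], [2, 5]]  ->  [[435325026, 1227353447], [-168759077, -475798593]]
... * rho(b^-1) = [[-4, 5], [-1, 1]]  ->  [[-2968653551, 3403978577], [1150834901, -1319593978]]
... * rho(b^-1) = [[-4, 5], [-1, 1]]  ->  [[8470635627, -11439289178], [-3283745626, 4434580527]]
tr = 8470635627 + 4434580527 = 12905216154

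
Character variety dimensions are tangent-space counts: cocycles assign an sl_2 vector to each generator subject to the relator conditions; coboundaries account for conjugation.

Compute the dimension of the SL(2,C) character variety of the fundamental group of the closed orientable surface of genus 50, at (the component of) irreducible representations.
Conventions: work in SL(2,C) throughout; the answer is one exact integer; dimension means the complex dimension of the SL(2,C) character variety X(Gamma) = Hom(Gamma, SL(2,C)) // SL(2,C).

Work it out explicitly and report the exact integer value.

294

The genus-50 surface group: 2g = 100 generators, one relator prod [a_i, b_i].
A cocycle assigns one sl_2 vector per generator subject to the relator condition d_2(z) = 0: dim of the unconstrained space is 3*2g = 300.
d_2 is surjective at irreducible rho (its cokernel H^2 is dual to H^0 = 0), so dim Z^1 = 300 - 3 = 297.
dim B^1 = 3 (coboundaries, injective at irreducible rho).
Hence dim X = 297 - 3 = 294.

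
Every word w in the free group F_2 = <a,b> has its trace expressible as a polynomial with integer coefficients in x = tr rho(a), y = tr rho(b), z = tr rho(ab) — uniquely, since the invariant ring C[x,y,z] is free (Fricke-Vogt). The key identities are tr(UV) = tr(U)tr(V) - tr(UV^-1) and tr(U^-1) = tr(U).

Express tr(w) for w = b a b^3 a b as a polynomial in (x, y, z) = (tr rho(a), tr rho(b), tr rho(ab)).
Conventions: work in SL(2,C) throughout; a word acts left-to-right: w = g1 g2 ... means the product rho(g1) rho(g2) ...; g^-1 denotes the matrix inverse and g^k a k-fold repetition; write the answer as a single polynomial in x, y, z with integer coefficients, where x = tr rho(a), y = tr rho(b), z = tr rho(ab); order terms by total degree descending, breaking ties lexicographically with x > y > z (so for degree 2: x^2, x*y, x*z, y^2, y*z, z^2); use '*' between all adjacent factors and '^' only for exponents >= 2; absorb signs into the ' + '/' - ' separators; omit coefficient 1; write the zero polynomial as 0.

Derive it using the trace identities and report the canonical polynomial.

tr(a b a b) = tr(a b) * tr(a b) - tr(1)  (split on a) = z^2 - 2
tr(a b a) = tr(a) * tr(b a) - tr(b)  (reduce the a square) = x*z - y
tr(b a b a b) = tr(b) * tr(a b a b) - tr(a b a)  (reduce the b square) = y*z^2 - x*z - y
tr(a b^3 a b) = tr(b) * tr(b a b a b) - tr(b a b a)  (reduce the b square) = y^2*z^2 - x*y*z - y^2 - z^2 + 2
tr(a^2) = tr(a) * tr(a) - tr(1)  (reduce the a square) = x^2 - 2
tr(a^2 b^2) = tr(b) * tr(a^2 b) - tr(a^2)  (reduce the b square) = x*y*z - x^2 - y^2 + 2
tr(a b^3 a) = tr(b) * tr(a^2 b^2) - tr(a^2 b)  (reduce the b square) = x*y^2*z - x^2*y - y^3 - x*z + 3*y
tr(b a b^3 a b) = tr(b) * tr(a b^3 a b) - tr(a b^3 a)  (reduce the b square) = y^3*z^2 - 2*x*y^2*z + x^2*y - y*z^2 + x*z - y

y^3*z^2 - 2*x*y^2*z + x^2*y - y*z^2 + x*z - y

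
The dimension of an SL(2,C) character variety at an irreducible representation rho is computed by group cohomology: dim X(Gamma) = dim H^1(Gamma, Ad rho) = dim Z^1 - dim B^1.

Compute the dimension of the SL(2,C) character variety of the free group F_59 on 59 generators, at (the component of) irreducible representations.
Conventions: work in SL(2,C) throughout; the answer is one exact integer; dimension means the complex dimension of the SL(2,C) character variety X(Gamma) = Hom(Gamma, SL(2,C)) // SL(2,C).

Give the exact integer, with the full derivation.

Here Gamma is free of rank 59 — no relator constrains a cocycle.
Z^1(Gamma, Ad rho) = (sl_2)^59: a cocycle is a free choice of one sl_2 vector per generator, so dim Z^1 = 3*59 = 177.
dim B^1 = 3: the coboundary map is injective because an irreducible image has centralizer 0 in sl_2.
Therefore dim X = 177 - 3 = 174.

174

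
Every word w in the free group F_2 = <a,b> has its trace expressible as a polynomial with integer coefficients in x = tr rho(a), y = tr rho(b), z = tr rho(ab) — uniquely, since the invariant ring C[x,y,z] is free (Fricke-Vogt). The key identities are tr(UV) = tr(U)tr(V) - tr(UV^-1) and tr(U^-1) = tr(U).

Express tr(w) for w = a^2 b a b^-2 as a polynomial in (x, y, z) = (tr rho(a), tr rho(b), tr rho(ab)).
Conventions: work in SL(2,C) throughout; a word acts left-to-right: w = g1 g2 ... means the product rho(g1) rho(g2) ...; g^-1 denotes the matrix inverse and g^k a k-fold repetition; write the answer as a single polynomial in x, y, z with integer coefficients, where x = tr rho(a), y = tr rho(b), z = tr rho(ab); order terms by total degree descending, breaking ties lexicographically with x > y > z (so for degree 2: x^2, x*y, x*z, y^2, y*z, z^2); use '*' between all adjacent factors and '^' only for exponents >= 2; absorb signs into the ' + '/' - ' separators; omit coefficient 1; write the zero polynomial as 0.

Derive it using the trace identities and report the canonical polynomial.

tr(b a^2) = tr(a) tr(b a) - tr(b)  (reduce the a square) = x*z - y
tr(a^2 b a) = tr(a) tr(b a^2) - tr(b a)  (reduce the a square) = x^2*z - x*y - z
tr(b a b a) = tr(a b) tr(a b) - tr(1)  (split on a) = z^2 - 2
tr(b a b) = tr(b) tr(a b) - tr(a)  (reduce the b square) = y*z - x
tr(a^2 b a b) = tr(a) tr(b a b a) - tr(b a b)  (reduce the a square) = x*z^2 - y*z - x
tr(a^2 b a b^-1) = tr(a^2 b a) tr(b) - tr(a^2 b a b)  (eliminate b^-1) = x^2*y*z - x*y^2 - x*z^2 + x
tr(a^2 b a b^-2) = tr(a^2 b a b^-1) tr(b) - tr(a^2 b a)  (eliminate b^-1) = x^2*y^2*z - x*y^3 - x*y*z^2 - x^2*z + 2*x*y + z

x^2*y^2*z - x*y^3 - x*y*z^2 - x^2*z + 2*x*y + z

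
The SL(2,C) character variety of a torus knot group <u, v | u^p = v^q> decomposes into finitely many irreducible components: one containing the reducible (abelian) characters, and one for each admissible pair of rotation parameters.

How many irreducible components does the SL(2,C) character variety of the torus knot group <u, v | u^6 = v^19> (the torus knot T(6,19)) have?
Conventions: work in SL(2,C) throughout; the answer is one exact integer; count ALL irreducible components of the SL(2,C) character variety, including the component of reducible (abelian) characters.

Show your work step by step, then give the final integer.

Gamma = < u, v | u^6 = v^19 > (torus knot T(6,19)); the central element u^6 = v^19 acts as +I or -I in any irreducible SL(2,C) representation.
So on each irreducible component the traces are pinned: tr(u) = 2*cos(pi*alpha/6) with 1 <= alpha <= 5, tr(v) = 2*cos(pi*beta/19) with 1 <= beta <= 18.
Consistency of u^6 = (-1)^alpha I with v^19 = (-1)^beta I forces alpha = beta (mod 2).
Counting: 3 odd alphas x 9 odd betas + 2 even alphas x 9 even betas = 27 + 18 = 45.
Total: 45 irreducible-character components + 1 reducible (abelian) component = 46.

46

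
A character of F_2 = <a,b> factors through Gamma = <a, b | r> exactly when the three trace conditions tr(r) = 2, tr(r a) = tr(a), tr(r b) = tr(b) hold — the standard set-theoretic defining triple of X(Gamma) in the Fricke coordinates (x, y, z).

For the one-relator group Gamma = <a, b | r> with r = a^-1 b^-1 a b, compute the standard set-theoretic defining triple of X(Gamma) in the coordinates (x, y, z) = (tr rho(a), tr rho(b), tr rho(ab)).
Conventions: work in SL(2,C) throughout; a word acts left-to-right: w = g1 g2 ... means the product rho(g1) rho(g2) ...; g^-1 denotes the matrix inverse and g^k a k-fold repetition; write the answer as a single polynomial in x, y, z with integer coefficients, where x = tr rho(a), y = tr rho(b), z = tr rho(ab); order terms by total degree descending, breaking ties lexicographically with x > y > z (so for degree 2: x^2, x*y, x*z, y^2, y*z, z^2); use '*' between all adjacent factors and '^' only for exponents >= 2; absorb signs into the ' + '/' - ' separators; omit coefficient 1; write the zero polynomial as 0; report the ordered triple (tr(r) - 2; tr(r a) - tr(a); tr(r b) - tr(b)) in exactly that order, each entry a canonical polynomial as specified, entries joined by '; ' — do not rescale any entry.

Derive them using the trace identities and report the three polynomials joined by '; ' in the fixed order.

next, trace(b a b) = trace(b)*trace(a b) - trace(a) = y*z - x
trace(b a b a) = trace(b a)*trace(b a) - trace(1)   [split at repeated b] = z^2 - 2
and trace(a b a^-1 b) = trace(b a b)*trace(a) - trace(b a b a) = x*y*z - x^2 - z^2 + 2
next, trace(a^-1 b^-1 a b) = trace(a b a^-1)*trace(b) - trace(a b a^-1 b) = -x*y*z + x^2 + y^2 + z^2 - 2
trace(b^2) = trace(b)*trace(b) - trace(1) = y^2 - 2
trace(b a b^2) = trace(b)*trace(b a b) - trace(b a) = y^2*z - x*y - z
trace(a b a) = trace(a)*trace(b a) - trace(b) = x*z - y
next, trace(b a b^2 a) = trace(b)*trace(a b a b) - trace(a b a) = y*z^2 - x*z - y
and trace(a b^2 a^-1 b) = trace(b a b^2)*trace(a) - trace(b a b^2 a) = x*y^2*z - x^2*y - y*z^2 + y
trace(a^-1 b^-1 a b^2) = trace(a b^2 a^-1)*trace(b) - trace(a b^2 a^-1 b) = -x*y^2*z + x^2*y + y^3 + y*z^2 - 3*y
assemble the triple (trace(r) - 2; trace(r a) - x; trace(r b) - y)

-x*y*z + x^2 + y^2 + z^2 - 4; 0; -x*y^2*z + x^2*y + y^3 + y*z^2 - 4*y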